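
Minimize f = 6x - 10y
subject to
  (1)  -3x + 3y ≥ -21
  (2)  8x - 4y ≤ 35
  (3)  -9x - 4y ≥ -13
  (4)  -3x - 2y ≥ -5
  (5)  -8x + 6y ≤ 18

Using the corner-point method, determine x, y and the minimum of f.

Feasible corners and f = 6x - 10y:
  (7/4, -21/4) → f = 63
  (-30, -37) → f = 190
  (48/17, -211/68) → f = 1631/34
  (1, 1) → f = -4
  (-3/17, 47/17) → f = -488/17

x = -3/17, y = 47/17, minimum f = -488/17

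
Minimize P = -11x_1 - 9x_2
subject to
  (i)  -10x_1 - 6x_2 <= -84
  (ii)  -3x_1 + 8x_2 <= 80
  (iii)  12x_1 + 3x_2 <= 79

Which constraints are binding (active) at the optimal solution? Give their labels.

Vertices and P = -11x_1 - 9x_2:
  (96/49, 526/49) → P = -5790/49
  (37/7, 109/21) → P = -734/7
  (56/15, 57/5) → P = -431/3

The minimum is at (56/15, 57/5). Substituting into each constraint, equality holds for (ii) and (iii); the remaining constraints have slack.

(ii) and (iii)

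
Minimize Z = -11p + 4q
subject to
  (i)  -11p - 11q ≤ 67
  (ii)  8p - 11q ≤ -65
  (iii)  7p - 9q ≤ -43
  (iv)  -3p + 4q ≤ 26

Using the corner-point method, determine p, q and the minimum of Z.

p = 62, q = 53, minimum Z = -470

Vertices and Z = -11p + 4q:
  (-132/19, 179/209) → Z = 16688/209
  (-554/77, 85/77) → Z = 6434/77
  (112/5, 111/5) → Z = -788/5
  (62, 53) → Z = -470

The optimum lies where 7p - 9q = -43 and -3p + 4q = 26.
Solving simultaneously gives p = 62, q = 53.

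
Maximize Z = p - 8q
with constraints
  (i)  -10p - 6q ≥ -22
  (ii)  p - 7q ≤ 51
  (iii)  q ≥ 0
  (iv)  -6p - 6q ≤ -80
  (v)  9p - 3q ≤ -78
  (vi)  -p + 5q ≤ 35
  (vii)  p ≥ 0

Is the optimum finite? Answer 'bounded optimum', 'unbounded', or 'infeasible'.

infeasible

The boundaries -p + 5q = 35 and p = 0 meet at (0, 7), but that point violates -10p - 6q ≥ -22. Every candidate vertex is excluded by some other constraint, so the feasible region is empty.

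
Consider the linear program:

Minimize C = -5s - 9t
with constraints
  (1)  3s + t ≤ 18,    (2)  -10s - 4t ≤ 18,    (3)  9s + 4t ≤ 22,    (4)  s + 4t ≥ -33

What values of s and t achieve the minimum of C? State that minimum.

Extreme points and C = -5s - 9t:
  (-40, 191/2) → C = -1319/2
  (5/3, -26/3) → C = 209/3
  (55/8, -319/32) → C = 1771/32

s = -40, t = 191/2, minimum C = -1319/2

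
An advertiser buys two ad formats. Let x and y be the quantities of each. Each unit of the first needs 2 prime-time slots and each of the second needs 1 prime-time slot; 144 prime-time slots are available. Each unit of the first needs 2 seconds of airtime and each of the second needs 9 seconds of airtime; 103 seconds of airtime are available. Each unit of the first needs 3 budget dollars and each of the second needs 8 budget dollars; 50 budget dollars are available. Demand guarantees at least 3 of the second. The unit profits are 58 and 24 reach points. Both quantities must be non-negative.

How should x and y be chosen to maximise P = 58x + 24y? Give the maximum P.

Feasible corners and P = 58x + 24y:
  (0, 25/4) → P = 150
  (0, 3) → P = 72
  (26/3, 3) → P = 1724/3

The binding constraints are 3x + 8y = 50 and y = 3.
Solving simultaneously gives x = 26/3, y = 3.

x = 26/3, y = 3, maximum P = 1724/3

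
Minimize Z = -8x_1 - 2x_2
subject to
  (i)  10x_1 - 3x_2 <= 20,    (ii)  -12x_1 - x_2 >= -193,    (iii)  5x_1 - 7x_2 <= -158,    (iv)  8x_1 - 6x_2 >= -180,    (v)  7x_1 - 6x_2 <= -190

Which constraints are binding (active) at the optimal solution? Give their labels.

Feasible corners and Z = -8x_1 - 2x_2:
  (489/40, 463/10) → Z = -952/5
  (968/79, 3631/79) → Z = -15006/79
  (10, 130/3) → Z = -500/3

The minimum is at (489/40, 463/10). Substituting into each constraint, equality holds for (ii) and (iv); the remaining constraints have slack.

(ii) and (iv)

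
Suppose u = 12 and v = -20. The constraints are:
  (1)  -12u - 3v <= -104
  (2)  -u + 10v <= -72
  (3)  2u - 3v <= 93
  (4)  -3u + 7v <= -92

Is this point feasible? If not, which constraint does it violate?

not feasible — violates (1)

Constraint (1): -12u - 3v = -84, which is not ≤ -104. All other constraints are satisfied.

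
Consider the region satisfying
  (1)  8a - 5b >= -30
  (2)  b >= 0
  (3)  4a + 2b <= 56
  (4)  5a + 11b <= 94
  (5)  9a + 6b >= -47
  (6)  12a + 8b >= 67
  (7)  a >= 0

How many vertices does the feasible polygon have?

Pairwise boundary intersections that survive every other constraint:
  (140/113, 902/113)
  (95/124, 224/31)
  (14, 0)
  (67/12, 0)
  (214/17, 48/17)

5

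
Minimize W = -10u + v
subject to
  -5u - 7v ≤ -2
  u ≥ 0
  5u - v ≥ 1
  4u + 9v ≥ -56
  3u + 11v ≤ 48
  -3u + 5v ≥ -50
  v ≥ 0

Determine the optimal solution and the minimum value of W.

u = 16, v = 0, minimum W = -160

At the optimal vertex, 3u + 11v = 48 and v = 0.
Solving simultaneously gives u = 16, v = 0.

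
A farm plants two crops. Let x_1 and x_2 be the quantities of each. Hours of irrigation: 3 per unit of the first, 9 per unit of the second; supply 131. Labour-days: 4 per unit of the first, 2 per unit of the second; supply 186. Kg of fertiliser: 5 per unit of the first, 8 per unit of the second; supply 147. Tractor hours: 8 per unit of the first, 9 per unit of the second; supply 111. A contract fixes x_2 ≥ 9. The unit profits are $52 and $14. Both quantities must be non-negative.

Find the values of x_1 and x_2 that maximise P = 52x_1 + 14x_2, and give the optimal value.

x_1 = 15/4, x_2 = 9, maximum P = 321

Vertices and P = 52x_1 + 14x_2:
  (0, 37/3) → P = 518/3
  (0, 9) → P = 126
  (15/4, 9) → P = 321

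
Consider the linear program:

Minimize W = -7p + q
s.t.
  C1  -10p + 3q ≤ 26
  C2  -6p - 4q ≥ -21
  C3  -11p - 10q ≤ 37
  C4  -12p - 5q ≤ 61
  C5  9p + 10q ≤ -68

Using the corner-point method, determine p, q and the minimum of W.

p = 179/8, q = -453/16, minimum W = -2959/16

Vertices and W = -7p + q:
  (179/8, -453/16) → W = -2959/16
  (241/12, -199/8) → W = -3971/24
  (31/2, -83/4) → W = -517/4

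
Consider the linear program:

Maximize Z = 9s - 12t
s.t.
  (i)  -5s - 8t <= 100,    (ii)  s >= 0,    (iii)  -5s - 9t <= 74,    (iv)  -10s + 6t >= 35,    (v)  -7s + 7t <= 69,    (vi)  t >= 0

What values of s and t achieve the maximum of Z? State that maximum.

Extreme points and Z = 9s - 12t:
  (0, 35/6) → Z = -70
  (0, 69/7) → Z = -828/7
  (169/28, 445/28) → Z = -3819/28

The optimum lies where s = 0 and -10s + 6t = 35.
Solving simultaneously gives s = 0, t = 35/6.

s = 0, t = 35/6, maximum Z = -70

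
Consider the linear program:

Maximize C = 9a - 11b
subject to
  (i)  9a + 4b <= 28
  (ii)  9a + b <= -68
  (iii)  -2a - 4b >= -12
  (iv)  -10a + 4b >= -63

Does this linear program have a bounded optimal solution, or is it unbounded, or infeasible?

From the feasible point (-142/17, 122/17), moving in the direction (-4, -10) keeps every constraint satisfied while C increases without bound.

unbounded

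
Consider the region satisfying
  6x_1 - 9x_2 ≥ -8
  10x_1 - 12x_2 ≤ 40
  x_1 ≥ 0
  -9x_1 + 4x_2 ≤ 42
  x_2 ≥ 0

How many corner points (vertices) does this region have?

4

Of the 10 pairwise boundary intersections, those satisfying every inequality are:
  (76/3, 160/9)
  (0, 8/9)
  (4, 0)
  (0, 0)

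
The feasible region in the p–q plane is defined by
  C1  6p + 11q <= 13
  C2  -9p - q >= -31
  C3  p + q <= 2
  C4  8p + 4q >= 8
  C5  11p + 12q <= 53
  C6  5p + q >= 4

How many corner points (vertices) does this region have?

Pairwise boundary intersections that survive every other constraint:
  (9/5, 1/5)
  (31/49, 41/49)
  (29/8, -13/8)
  (29/7, -44/7)
  (2/3, 2/3)

5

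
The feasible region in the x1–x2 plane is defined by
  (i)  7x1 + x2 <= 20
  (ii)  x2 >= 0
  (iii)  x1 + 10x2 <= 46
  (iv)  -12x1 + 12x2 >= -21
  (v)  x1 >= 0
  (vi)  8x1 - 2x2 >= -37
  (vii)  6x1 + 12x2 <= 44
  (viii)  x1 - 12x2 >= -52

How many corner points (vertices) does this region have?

Pairwise boundary intersections that survive every other constraint:
  (87/32, 31/32)
  (98/39, 94/39)
  (7/4, 0)
  (0, 0)
  (0, 11/3)

5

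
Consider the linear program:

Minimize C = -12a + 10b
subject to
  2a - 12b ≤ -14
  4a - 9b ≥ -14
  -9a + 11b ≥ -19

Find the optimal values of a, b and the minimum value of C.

a = 325/37, b = 202/37, minimum C = -1880/37

Extreme points and C = -12a + 10b:
  (-7/5, 14/15) → C = 392/15
  (191/43, 82/43) → C = -1472/43
  (325/37, 202/37) → C = -1880/37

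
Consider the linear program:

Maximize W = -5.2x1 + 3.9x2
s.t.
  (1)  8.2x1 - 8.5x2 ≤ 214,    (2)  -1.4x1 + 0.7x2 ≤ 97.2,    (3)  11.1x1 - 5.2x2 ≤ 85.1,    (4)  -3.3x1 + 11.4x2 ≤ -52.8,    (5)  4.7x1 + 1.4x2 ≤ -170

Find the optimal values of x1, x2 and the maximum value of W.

x1 = -2936/35, x2 = -1012/35, maximum W = 8086/25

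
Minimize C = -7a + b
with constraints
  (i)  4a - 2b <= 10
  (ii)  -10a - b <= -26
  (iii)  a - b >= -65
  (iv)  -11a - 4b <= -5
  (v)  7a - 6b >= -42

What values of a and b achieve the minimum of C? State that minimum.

Extreme points and C = -7a + b:
  (31/12, 1/6) → C = -215/12
  (72/5, 119/5) → C = -77
  (114/67, 602/67) → C = -196/67

a = 72/5, b = 119/5, minimum C = -77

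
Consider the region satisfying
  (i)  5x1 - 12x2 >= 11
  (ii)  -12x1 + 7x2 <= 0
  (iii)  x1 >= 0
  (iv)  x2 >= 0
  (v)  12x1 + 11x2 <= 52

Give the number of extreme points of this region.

3

The feasible vertices (each the meet of two boundaries and inside every other half-plane) are:
  (11/5, 0)
  (745/199, 128/199)
  (13/3, 0)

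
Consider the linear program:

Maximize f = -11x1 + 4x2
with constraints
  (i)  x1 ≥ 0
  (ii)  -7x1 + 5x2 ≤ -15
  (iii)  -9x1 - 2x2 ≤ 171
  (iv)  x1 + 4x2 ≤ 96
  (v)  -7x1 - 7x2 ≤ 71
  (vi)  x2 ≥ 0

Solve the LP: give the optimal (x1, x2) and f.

x1 = 15/7, x2 = 0, maximum f = -165/7

Extreme points and f = -11x1 + 4x2:
  (180/11, 219/11) → f = -1104/11
  (15/7, 0) → f = -165/7
  (96, 0) → f = -1056

At the optimal vertex, -7x1 + 5x2 = -15 and x2 = 0.
Solving simultaneously gives x1 = 15/7, x2 = 0.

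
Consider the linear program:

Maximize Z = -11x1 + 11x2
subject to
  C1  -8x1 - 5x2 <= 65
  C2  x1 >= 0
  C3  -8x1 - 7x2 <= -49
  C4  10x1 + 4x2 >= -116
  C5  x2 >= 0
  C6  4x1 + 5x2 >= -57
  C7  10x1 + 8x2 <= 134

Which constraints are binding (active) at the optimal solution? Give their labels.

Extreme points and Z = -11x1 + 11x2:
  (0, 7) → Z = 77
  (0, 67/4) → Z = 737/4
  (49/8, 0) → Z = -539/8
  (67/5, 0) → Z = -737/5

The maximum is at (0, 67/4). Substituting into each constraint, equality holds for C2 and C7; the remaining constraints have slack.

C2 and C7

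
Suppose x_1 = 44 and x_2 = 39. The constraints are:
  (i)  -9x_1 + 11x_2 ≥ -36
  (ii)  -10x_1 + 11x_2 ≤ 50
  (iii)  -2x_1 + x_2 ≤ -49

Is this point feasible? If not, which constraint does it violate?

(i): 33 ≥ -36 ✓
(ii): -11 ≤ 50 ✓
(iii): -49 ≤ -49 ✓

feasible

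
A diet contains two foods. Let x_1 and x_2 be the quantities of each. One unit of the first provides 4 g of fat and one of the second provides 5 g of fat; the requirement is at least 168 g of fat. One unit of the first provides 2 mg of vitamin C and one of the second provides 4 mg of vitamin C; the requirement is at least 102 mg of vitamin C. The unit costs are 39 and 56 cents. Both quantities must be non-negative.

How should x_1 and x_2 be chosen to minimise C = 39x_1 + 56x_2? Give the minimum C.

x_1 = 27, x_2 = 12, minimum C = 1725

Feasible corners and C = 39x_1 + 56x_2:
  (0, 168/5) → C = 9408/5
  (51, 0) → C = 1989
  (27, 12) → C = 1725
The feasible region is unbounded (it extends along (0, 1), (1, 0)), but C strictly increases along every unbounded feasible direction, so there is no improving ray and the minimum is attained at a vertex.

At the optimal vertex, 4x_1 + 5x_2 = 168 and 2x_1 + 4x_2 = 102.
Solving simultaneously gives x_1 = 27, x_2 = 12.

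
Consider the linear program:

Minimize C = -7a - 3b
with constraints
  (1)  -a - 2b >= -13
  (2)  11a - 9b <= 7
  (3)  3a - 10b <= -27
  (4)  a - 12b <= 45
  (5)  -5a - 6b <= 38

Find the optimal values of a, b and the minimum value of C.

At the optimal vertex, -a - 2b = -13 and 11a - 9b = 7.
Solving simultaneously gives a = 131/31, b = 136/31.

a = 131/31, b = 136/31, minimum C = -1325/31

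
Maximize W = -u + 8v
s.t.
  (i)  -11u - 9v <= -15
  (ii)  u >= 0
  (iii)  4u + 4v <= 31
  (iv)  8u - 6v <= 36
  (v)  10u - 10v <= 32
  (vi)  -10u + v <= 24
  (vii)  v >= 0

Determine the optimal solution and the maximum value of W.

Vertices and W = -u + 8v:
  (0, 5/3) → W = 40/3
  (15/11, 0) → W = -15/11
  (0, 31/4) → W = 62
  (219/40, 91/40) → W = 509/40
  (16/5, 0) → W = -16/5

u = 0, v = 31/4, maximum W = 62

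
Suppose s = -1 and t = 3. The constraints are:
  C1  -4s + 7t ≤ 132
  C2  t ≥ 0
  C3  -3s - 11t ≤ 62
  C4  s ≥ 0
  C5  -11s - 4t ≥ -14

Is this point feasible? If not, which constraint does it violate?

not feasible — violates C4

Constraint C4: s = -1, which is not ≥ 0. All other constraints are satisfied.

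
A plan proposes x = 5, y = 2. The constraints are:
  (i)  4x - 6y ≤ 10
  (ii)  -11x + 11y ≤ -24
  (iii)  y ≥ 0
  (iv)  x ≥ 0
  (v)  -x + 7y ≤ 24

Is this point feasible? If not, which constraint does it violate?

feasible

(i): 8 ≤ 10 ✓
(ii): -33 ≤ -24 ✓
(iii): 2 ≥ 0 ✓
(iv): 5 ≥ 0 ✓
(v): 9 ≤ 24 ✓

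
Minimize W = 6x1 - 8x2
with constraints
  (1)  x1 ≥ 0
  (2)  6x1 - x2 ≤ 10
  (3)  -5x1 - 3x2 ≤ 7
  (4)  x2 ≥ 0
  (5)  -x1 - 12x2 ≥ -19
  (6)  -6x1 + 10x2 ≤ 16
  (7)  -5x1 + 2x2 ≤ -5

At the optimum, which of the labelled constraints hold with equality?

(5) and (7)

Corner points and W = 6x1 - 8x2:
  (5/3, 0) → W = 10
  (139/73, 104/73) → W = 2/73
  (1, 0) → W = 6
  (49/31, 45/31) → W = -66/31

The minimum is at (49/31, 45/31). Substituting into each constraint, equality holds for (5) and (7); the remaining constraints have slack.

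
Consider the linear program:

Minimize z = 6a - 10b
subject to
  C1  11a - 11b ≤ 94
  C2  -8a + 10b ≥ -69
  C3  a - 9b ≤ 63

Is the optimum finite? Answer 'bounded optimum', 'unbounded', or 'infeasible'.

unbounded

From the feasible point (181/22, -7/22), moving in the direction (-9, -1) keeps every constraint satisfied while z decreases without bound.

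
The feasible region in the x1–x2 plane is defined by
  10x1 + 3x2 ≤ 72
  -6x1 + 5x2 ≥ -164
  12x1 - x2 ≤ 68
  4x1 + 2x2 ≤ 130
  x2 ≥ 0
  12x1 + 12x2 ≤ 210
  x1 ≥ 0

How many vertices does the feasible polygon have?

Of the 21 pairwise boundary intersections, those satisfying every inequality are:
  (6, 4)
  (39/14, 103/7)
  (17/3, 0)
  (0, 0)
  (0, 35/2)

5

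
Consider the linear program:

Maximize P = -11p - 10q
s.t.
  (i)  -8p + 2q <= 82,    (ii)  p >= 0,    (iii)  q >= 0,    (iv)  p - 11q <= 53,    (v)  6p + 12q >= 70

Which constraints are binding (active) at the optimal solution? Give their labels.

Vertices and P = -11p - 10q:
  (0, 41) → P = -410
  (0, 35/6) → P = -175/3
  (53, 0) → P = -583
  (35/3, 0) → P = -385/3
The feasible region is unbounded (it extends along (11, 1), (1, 4)), but P strictly decreases along every unbounded feasible direction, so there is no improving ray and the maximum is attained at a vertex.

The maximum is at (0, 35/6). Substituting into each constraint, equality holds for (ii) and (v); the remaining constraints have slack.

(ii) and (v)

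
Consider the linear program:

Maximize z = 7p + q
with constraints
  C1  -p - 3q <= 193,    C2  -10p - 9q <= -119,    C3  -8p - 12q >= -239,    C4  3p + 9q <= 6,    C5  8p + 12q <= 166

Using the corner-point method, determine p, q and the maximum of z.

Vertices and z = 7p + q:
  (698/7, -683/7) → z = 4203/7
  (469/2, -285/2) → z = 1499
  (113/7, -33/7) → z = 758/7
  (79/2, -25/2) → z = 264

The optimum lies where -p - 3q = 193 and 8p + 12q = 166.
Solving simultaneously gives p = 469/2, q = -285/2.

p = 469/2, q = -285/2, maximum z = 1499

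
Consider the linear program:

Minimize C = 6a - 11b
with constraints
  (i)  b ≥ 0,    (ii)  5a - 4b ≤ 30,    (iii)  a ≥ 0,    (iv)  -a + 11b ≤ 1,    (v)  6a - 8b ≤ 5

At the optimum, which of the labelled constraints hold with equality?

Extreme points and C = 6a - 11b:
  (0, 0) → C = 0
  (5/6, 0) → C = 5
  (0, 1/11) → C = -1
  (63/58, 11/58) → C = 257/58

The minimum is at (0, 1/11). Substituting into each constraint, equality holds for (iii) and (iv); the remaining constraints have slack.

(iii) and (iv)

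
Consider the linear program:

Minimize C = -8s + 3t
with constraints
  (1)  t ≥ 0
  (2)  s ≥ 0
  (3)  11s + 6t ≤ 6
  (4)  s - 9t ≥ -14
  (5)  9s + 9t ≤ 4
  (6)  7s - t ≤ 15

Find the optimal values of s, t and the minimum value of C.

s = 4/9, t = 0, minimum C = -32/9

Feasible corners and C = -8s + 3t:
  (0, 0) → C = 0
  (4/9, 0) → C = -32/9
  (0, 4/9) → C = 4/3

The optimum lies where t = 0 and 9s + 9t = 4.
Solving simultaneously gives s = 4/9, t = 0.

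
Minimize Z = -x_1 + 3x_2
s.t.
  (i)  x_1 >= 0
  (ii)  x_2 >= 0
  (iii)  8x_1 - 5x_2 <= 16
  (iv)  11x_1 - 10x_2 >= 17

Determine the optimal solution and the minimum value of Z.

Feasible corners and Z = -x_1 + 3x_2:
  (2, 0) → Z = -2
  (17/11, 0) → Z = -17/11
  (3, 8/5) → Z = 9/5

The optimum lies where x_2 = 0 and 8x_1 - 5x_2 = 16.
Solving simultaneously gives x_1 = 2, x_2 = 0.

x_1 = 2, x_2 = 0, minimum Z = -2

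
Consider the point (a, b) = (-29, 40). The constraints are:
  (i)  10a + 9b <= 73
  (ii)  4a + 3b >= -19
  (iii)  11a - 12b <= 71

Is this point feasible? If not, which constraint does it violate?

(i): 70 ≤ 73 ✓
(ii): 4 ≥ -19 ✓
(iii): -799 ≤ 71 ✓

feasible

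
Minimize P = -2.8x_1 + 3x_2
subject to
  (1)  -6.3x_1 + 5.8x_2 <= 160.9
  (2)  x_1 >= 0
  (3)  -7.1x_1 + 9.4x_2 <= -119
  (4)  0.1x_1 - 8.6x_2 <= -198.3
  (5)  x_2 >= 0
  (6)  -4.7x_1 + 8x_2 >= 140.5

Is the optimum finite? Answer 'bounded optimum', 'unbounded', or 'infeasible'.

From the feasible point (113635/631, 155685/1262), moving in the direction (9.4, 7.1) keeps every constraint satisfied while P decreases without bound.

unbounded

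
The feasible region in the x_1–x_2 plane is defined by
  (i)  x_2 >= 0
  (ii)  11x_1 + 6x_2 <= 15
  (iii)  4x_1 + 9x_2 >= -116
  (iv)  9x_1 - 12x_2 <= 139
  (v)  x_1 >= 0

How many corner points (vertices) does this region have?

3

Pairwise boundary intersections that survive every other constraint:
  (15/11, 0)
  (0, 0)
  (0, 5/2)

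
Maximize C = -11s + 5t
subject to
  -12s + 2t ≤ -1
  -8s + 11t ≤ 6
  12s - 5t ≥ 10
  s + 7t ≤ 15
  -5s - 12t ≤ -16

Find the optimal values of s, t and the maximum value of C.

Feasible corners and C = -11s + 5t:
  (35/23, 38/23) → C = -195/23
  (123/67, 126/67) → C = -723/67
  (200/169, 142/169) → C = -1490/169
The feasible region is unbounded (it extends along (7, -1), (12, -5)), but C strictly decreases along every unbounded feasible direction, so there is no improving ray and the maximum is attained at a vertex.

s = 35/23, t = 38/23, maximum C = -195/23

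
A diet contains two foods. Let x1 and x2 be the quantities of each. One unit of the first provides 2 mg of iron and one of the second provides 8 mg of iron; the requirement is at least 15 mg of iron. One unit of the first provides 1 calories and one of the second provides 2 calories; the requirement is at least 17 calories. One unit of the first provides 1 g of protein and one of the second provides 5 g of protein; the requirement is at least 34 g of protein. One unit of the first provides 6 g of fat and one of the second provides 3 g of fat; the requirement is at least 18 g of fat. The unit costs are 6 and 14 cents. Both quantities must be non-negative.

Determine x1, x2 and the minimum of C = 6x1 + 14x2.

x1 = 17/3, x2 = 17/3, minimum C = 340/3

Extreme points and C = 6x1 + 14x2:
  (0, 17/2) → C = 119
  (34, 0) → C = 204
  (17/3, 17/3) → C = 340/3
The feasible region is unbounded (it extends along (0, 1), (1, 0)), but C strictly increases along every unbounded feasible direction, so there is no improving ray and the minimum is attained at a vertex.

At the optimal vertex, x1 + 2x2 = 17 and x1 + 5x2 = 34.
Solving simultaneously gives x1 = 17/3, x2 = 17/3.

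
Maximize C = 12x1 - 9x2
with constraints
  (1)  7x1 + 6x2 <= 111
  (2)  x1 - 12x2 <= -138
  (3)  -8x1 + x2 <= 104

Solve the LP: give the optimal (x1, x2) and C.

Feasible corners and C = 12x1 - 9x2:
  (28/5, 359/30) → C = -81/2
  (-513/55, 1616/55) → C = -4140/11
  (-222/19, 200/19) → C = -4464/19

x1 = 28/5, x2 = 359/30, maximum C = -81/2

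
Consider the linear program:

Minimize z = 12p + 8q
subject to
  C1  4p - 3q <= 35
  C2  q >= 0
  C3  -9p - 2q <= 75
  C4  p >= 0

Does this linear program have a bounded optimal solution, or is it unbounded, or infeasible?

bounded optimum

Extreme points and z = 12p + 8q:
  (35/4, 0) → z = 105
  (0, 0) → z = 0
The feasible region has finitely many vertices and no improving ray; the minimum is 0 at (0, 0).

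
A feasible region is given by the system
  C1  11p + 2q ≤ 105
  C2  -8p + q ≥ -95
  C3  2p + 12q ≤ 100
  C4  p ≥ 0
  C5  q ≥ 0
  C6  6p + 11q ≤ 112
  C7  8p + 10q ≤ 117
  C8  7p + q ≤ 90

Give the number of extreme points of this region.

6

Pairwise boundary intersections that survive every other constraint:
  (105/11, 0)
  (408/47, 447/94)
  (0, 25/3)
  (122/25, 188/25)
  (0, 0)
  (167/28, 97/14)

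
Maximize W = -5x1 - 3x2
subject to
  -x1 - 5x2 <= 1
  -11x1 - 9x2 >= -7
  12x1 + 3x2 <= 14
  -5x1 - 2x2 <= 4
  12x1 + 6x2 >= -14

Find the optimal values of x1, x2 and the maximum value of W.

x1 = -18/23, x2 = -1/23, maximum W = 93/23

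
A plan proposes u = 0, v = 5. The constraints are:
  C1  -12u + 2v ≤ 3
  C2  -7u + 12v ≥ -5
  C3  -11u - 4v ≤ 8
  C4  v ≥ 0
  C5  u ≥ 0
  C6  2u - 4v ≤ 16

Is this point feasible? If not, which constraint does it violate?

not feasible — violates C1

Constraint C1: -12u + 2v = 10, which is not ≤ 3. All other constraints are satisfied.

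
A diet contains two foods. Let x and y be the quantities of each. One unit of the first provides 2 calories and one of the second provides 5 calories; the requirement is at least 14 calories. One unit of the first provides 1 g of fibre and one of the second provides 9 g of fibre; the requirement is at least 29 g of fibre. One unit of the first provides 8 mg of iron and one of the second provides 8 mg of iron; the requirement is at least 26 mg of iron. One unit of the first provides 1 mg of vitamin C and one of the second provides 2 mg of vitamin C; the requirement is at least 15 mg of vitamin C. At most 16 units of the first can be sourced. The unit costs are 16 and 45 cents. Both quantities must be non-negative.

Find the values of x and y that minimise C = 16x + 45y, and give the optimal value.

Corner points and C = 16x + 45y:
  (0, 15/2) → C = 675/2
  (11, 2) → C = 266
  (16, 13/9) → C = 321
The feasible region is unbounded (it extends along (0, 1)), but C strictly increases along every unbounded feasible direction, so there is no improving ray and the minimum is attained at a vertex.

x = 11, y = 2, minimum C = 266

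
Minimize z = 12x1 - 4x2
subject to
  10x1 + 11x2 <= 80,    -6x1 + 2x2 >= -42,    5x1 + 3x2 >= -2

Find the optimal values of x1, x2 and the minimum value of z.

x1 = -262/25, x2 = 84/5, minimum z = -4824/25

Vertices and z = 12x1 - 4x2:
  (311/43, 30/43) → z = 84
  (-262/25, 84/5) → z = -4824/25
  (61/14, -111/14) → z = 84

The optimum lies where 10x1 + 11x2 = 80 and 5x1 + 3x2 = -2.
Solving simultaneously gives x1 = -262/25, x2 = 84/5.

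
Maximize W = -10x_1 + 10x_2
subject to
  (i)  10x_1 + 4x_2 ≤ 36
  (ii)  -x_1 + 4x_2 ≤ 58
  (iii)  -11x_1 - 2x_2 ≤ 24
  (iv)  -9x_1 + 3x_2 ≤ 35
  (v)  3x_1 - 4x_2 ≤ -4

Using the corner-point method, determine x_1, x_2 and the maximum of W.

x_1 = -16/33, x_2 = 337/33, maximum W = 3530/33

Extreme points and W = -10x_1 + 10x_2:
  (-16/33, 337/33) → W = 3530/33
  (32/13, 37/13) → W = 50/13
  (-142/51, 169/51) → W = 3110/51
  (-52/25, -14/25) → W = 76/5

At the optimal vertex, 10x_1 + 4x_2 = 36 and -9x_1 + 3x_2 = 35.
Solving simultaneously gives x_1 = -16/33, x_2 = 337/33.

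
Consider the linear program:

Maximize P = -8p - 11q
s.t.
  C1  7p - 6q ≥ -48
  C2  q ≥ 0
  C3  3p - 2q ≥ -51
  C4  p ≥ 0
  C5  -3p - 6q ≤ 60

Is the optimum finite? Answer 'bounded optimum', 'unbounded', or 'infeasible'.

Vertices and P = -8p - 11q:
  (0, 8) → P = -88
  (0, 0) → P = 0
The feasible region has finitely many vertices and no improving ray; the maximum is 0 at (0, 0).

bounded optimum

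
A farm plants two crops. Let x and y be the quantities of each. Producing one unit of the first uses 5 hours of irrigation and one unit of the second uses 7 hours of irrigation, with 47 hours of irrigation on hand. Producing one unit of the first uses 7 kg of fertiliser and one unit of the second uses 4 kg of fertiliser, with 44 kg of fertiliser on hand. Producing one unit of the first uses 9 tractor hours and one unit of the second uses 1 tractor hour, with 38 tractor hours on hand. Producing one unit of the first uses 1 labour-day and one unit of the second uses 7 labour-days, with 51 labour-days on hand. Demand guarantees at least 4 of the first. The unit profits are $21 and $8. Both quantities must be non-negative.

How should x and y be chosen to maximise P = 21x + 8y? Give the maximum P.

x = 4, y = 2, maximum P = 100

Extreme points and P = 21x + 8y:
  (38/9, 0) → P = 266/3
  (4, 0) → P = 84
  (4, 2) → P = 100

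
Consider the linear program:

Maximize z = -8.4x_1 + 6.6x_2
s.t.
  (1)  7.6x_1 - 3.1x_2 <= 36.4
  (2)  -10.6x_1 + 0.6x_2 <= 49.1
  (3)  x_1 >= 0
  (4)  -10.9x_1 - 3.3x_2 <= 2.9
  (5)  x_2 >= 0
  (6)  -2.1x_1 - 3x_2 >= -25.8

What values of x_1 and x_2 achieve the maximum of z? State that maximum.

x_1 = 0, x_2 = 8.6, maximum z = 56.76

At the optimal vertex, x_1 = 0 and -2.1x_1 - 3x_2 = -25.8.
Solving simultaneously gives x_1 = 0, x_2 = 43/5.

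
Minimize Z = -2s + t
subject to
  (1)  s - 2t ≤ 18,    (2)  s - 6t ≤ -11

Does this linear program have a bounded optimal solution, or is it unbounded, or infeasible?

From the feasible point (65/2, 29/4), moving in the direction (2, 1) keeps every constraint satisfied while Z decreases without bound.

unbounded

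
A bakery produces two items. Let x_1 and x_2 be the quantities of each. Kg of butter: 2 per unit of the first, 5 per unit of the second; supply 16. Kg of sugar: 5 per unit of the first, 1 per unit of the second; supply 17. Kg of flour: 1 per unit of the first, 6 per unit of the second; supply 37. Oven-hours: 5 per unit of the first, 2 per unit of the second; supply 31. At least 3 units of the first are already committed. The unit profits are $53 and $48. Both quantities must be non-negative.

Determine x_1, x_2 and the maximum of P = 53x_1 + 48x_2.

Corner points and P = 53x_1 + 48x_2:
  (17/5, 0) → P = 901/5
  (3, 0) → P = 159
  (3, 2) → P = 255

x_1 = 3, x_2 = 2, maximum P = 255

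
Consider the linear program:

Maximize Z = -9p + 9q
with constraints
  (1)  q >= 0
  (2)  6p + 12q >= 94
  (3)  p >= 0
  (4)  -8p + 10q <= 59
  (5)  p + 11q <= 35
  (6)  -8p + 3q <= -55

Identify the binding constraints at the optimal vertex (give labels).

(2) and (5)

Extreme points and Z = -9p + 9q:
  (47/3, 0) → Z = -141
  (35, 0) → Z = -315
  (307/27, 58/27) → Z = -83

The maximum is at (307/27, 58/27). Substituting into each constraint, equality holds for (2) and (5); the remaining constraints have slack.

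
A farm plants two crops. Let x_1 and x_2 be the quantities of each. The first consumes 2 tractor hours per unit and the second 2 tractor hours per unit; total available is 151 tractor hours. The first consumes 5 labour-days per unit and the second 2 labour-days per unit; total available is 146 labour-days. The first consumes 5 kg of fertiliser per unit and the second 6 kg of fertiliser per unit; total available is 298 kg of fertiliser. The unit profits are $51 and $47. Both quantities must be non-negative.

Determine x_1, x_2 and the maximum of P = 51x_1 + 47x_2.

x_1 = 14, x_2 = 38, maximum P = 2500

At the optimal vertex, 5x_1 + 2x_2 = 146 and 5x_1 + 6x_2 = 298.
Solving simultaneously gives x_1 = 14, x_2 = 38.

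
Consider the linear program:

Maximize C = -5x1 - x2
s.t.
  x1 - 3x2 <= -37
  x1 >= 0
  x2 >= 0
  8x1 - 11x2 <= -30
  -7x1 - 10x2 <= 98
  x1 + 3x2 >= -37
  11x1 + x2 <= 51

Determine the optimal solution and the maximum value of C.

x1 = 0, x2 = 37/3, maximum C = -37/3

Extreme points and C = -5x1 - x2:
  (0, 37/3) → C = -37/3
  (58/17, 229/17) → C = -519/17
  (0, 51) → C = -51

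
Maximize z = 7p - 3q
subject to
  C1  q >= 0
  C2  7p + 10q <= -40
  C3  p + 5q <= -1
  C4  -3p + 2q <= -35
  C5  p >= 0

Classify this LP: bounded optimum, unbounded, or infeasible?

infeasible

The boundaries 7p + 10q = -40 and -3p + 2q = -35 meet at (135/22, -365/44), but that point violates q ≥ 0. Every candidate vertex is excluded by some other constraint, so the feasible region is empty.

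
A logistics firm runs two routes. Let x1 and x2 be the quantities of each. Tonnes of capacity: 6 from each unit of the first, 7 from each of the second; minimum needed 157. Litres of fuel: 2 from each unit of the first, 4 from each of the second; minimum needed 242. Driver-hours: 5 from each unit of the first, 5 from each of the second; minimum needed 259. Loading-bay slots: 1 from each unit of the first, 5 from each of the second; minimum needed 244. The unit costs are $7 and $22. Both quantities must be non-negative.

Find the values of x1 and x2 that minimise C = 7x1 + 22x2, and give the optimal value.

x1 = 39, x2 = 41, minimum C = 1175

The feasible region is unbounded (it extends along (0, 1), (1, 0)), but C strictly increases along every unbounded feasible direction, so there is no improving ray and the minimum is attained at a vertex.

The binding constraints are 2x1 + 4x2 = 242 and x1 + 5x2 = 244.
Solving simultaneously gives x1 = 39, x2 = 41.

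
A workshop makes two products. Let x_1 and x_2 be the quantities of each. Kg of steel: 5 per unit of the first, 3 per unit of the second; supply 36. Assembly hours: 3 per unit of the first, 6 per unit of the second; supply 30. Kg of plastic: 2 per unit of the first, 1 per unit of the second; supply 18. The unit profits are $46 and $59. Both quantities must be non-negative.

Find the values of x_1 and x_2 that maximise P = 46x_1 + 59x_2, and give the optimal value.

x_1 = 6, x_2 = 2, maximum P = 394

Vertices and P = 46x_1 + 59x_2:
  (0, 0) → P = 0
  (0, 5) → P = 295
  (36/5, 0) → P = 1656/5
  (6, 2) → P = 394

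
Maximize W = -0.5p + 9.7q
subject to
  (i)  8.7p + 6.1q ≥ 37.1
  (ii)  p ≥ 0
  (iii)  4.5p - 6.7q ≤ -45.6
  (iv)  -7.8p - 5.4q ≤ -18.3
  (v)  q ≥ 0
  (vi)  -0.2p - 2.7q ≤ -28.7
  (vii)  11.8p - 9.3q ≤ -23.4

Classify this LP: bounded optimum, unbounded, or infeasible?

unbounded

From the feasible point (0, 287/27), moving in the direction (0, 1) keeps every constraint satisfied while W increases without bound.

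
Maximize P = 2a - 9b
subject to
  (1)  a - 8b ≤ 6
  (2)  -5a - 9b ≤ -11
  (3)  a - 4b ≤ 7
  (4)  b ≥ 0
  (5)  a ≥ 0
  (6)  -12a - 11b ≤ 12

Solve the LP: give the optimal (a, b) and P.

a = 8, b = 1/4, maximum P = 55/4

The feasible region is unbounded (it extends along (0, 1), (4, 1)), but P strictly decreases along every unbounded feasible direction, so there is no improving ray and the maximum is attained at a vertex.

The optimum lies where a - 8b = 6 and a - 4b = 7.
Solving simultaneously gives a = 8, b = 1/4.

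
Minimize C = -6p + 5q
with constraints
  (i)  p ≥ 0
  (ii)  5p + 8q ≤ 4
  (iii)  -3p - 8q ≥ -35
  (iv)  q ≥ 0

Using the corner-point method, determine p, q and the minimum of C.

Corner points and C = -6p + 5q:
  (0, 1/2) → C = 5/2
  (0, 0) → C = 0
  (4/5, 0) → C = -24/5

The binding constraints are 5p + 8q = 4 and q = 0.
Solving simultaneously gives p = 4/5, q = 0.

p = 4/5, q = 0, minimum C = -24/5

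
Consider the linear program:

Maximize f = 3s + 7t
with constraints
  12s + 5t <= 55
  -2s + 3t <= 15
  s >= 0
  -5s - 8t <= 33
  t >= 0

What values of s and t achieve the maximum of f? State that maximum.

At the optimal vertex, 12s + 5t = 55 and -2s + 3t = 15.
Solving simultaneously gives s = 45/23, t = 145/23.

s = 45/23, t = 145/23, maximum f = 50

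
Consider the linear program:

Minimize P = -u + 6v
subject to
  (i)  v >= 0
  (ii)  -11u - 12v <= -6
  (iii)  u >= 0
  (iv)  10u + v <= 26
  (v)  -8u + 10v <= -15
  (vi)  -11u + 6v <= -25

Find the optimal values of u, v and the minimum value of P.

Feasible corners and P = -u + 6v:
  (13/5, 0) → P = -13/5
  (25/11, 0) → P = -25/11
  (181/71, 36/71) → P = 35/71

At the optimal vertex, v = 0 and 10u + v = 26.
Solving simultaneously gives u = 13/5, v = 0.

u = 13/5, v = 0, minimum P = -13/5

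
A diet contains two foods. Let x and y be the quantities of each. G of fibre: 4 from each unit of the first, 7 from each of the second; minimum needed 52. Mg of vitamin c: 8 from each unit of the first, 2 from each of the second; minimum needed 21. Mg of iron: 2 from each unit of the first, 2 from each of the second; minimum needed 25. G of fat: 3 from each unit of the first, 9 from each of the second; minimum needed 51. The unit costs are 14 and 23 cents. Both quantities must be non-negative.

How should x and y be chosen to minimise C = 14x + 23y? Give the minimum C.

Extreme points and C = 14x + 23y:
  (0, 25/2) → C = 575/2
  (17, 0) → C = 238
  (41/4, 9/4) → C = 781/4
The feasible region is unbounded (it extends along (0, 1), (1, 0)), but C strictly increases along every unbounded feasible direction, so there is no improving ray and the minimum is attained at a vertex.

The binding constraints are 2x + 2y = 25 and 3x + 9y = 51.
Solving simultaneously gives x = 41/4, y = 9/4.

x = 41/4, y = 9/4, minimum C = 781/4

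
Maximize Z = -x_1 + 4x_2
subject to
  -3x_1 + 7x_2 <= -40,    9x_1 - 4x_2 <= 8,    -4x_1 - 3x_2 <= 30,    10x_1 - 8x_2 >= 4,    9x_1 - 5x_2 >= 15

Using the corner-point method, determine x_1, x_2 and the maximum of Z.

x_1 = -20/9, x_2 = -7, maximum Z = -232/9

Extreme points and Z = -x_1 + 4x_2:
  (-96/43, -302/43) → Z = -1112/43
  (-20/9, -7) → Z = -232/9
  (-105/47, -330/47) → Z = -1215/47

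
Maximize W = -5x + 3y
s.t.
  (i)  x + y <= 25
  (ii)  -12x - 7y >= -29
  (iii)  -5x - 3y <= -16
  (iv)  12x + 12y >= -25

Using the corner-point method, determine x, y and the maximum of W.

x = -59/2, y = 109/2, maximum W = 311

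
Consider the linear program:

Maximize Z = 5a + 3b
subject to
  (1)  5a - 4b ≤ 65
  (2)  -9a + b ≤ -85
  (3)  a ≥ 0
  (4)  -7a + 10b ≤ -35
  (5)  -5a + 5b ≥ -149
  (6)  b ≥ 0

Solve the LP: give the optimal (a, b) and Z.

a = 255/11, b = 140/11, maximum Z = 1695/11

Feasible corners and Z = 5a + 3b:
  (255/11, 140/11) → Z = 1695/11
  (13, 0) → Z = 65
  (815/83, 280/83) → Z = 4915/83
  (85/9, 0) → Z = 425/9

The optimum lies where 5a - 4b = 65 and -7a + 10b = -35.
Solving simultaneously gives a = 255/11, b = 140/11.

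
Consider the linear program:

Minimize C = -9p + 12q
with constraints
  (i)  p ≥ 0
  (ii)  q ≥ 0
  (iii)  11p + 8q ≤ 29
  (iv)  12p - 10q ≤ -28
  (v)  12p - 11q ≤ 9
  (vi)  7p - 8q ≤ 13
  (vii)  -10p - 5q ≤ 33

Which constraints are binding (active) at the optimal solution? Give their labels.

(i) and (iv)

Feasible corners and C = -9p + 12q:
  (0, 29/8) → C = 87/2
  (0, 14/5) → C = 168/5
  (33/103, 328/103) → C = 3639/103

The minimum is at (0, 14/5). Substituting into each constraint, equality holds for (i) and (iv); the remaining constraints have slack.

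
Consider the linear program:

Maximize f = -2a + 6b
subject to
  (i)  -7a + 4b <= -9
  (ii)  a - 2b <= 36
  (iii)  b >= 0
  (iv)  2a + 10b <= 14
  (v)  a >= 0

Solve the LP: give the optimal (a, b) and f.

a = 73/39, b = 40/39, maximum f = 94/39

Extreme points and f = -2a + 6b:
  (9/7, 0) → f = -18/7
  (73/39, 40/39) → f = 94/39
  (7, 0) → f = -14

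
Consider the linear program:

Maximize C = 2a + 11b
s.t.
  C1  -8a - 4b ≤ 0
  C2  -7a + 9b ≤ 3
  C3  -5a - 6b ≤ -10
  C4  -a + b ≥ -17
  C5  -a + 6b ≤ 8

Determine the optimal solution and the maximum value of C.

a = 22, b = 5, maximum C = 99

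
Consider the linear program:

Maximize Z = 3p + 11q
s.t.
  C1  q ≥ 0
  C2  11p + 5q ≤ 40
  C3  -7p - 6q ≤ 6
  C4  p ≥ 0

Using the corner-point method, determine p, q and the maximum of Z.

p = 0, q = 8, maximum Z = 88

Feasible corners and Z = 3p + 11q:
  (40/11, 0) → Z = 120/11
  (0, 0) → Z = 0
  (0, 8) → Z = 88

The binding constraints are 11p + 5q = 40 and p = 0.
Solving simultaneously gives p = 0, q = 8.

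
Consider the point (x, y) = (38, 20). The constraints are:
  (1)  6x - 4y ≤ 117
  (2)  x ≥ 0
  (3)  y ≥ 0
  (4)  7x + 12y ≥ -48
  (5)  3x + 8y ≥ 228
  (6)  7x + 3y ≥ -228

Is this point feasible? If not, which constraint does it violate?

not feasible — violates (1)

Constraint (1): 6x - 4y = 148, which is not ≤ 117. All other constraints are satisfied.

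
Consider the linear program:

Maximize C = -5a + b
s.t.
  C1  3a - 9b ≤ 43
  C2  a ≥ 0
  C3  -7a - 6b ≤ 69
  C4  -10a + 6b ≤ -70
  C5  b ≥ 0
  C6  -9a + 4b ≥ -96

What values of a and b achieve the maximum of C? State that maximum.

At the optimal vertex, -10a + 6b = -70 and b = 0.
Solving simultaneously gives a = 7, b = 0.

a = 7, b = 0, maximum C = -35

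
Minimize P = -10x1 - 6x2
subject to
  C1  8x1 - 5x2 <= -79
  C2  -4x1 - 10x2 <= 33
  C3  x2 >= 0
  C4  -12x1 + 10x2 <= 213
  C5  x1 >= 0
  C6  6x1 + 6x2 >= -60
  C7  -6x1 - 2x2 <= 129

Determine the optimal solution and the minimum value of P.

x1 = 55/4, x2 = 189/5, minimum P = -3643/10

Corner points and P = -10x1 - 6x2:
  (55/4, 189/5) → P = -3643/10
  (0, 79/5) → P = -474/5
  (0, 213/10) → P = -639/5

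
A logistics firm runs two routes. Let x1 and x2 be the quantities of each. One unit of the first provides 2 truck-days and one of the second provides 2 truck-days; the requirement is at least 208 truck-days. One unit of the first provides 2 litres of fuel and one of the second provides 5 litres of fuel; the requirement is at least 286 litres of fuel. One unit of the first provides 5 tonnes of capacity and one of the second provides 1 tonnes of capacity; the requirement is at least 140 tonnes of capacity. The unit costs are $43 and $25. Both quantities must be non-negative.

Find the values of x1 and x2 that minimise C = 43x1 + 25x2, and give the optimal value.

Extreme points and C = 43x1 + 25x2:
  (0, 140) → C = 3500
  (143, 0) → C = 6149
  (78, 26) → C = 4004
  (9, 95) → C = 2762
The feasible region is unbounded (it extends along (0, 1), (1, 0)), but C strictly increases along every unbounded feasible direction, so there is no improving ray and the minimum is attained at a vertex.

x1 = 9, x2 = 95, minimum C = 2762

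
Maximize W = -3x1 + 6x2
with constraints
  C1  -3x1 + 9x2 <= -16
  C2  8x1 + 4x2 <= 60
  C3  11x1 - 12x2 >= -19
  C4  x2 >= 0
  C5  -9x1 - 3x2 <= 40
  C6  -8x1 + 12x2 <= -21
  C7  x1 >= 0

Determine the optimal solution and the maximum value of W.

Vertices and W = -3x1 + 6x2:
  (151/21, 13/21) → W = -125/7
  (16/3, 0) → W = -16
  (15/2, 0) → W = -45/2

The optimum lies where -3x1 + 9x2 = -16 and x2 = 0.
Solving simultaneously gives x1 = 16/3, x2 = 0.

x1 = 16/3, x2 = 0, maximum W = -16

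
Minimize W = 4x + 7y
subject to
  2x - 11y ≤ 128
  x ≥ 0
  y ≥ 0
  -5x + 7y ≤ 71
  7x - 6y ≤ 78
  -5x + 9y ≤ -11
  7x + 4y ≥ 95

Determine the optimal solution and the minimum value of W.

Vertices and W = 4x + 7y:
  (212/11, 313/33) → W = 4735/33
  (63/5, 17/10) → W = 623/10
  (899/83, 398/83) → W = 6382/83

At the optimal vertex, 7x - 6y = 78 and 7x + 4y = 95.
Solving simultaneously gives x = 63/5, y = 17/10.

x = 63/5, y = 17/10, minimum W = 623/10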